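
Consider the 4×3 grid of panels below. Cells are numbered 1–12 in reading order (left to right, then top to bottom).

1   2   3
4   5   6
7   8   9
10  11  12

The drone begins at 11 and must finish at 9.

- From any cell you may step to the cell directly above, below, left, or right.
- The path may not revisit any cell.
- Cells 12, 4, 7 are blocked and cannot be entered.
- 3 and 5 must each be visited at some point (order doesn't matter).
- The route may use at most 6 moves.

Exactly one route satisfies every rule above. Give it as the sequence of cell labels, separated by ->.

11 -> 8 -> 5 -> 2 -> 3 -> 6 -> 9

The budget equals the shortest possible length, so every move has to be on a shortest route through the required cells.
Route from 11: up 3 to 2, right 1 to 3, down 2 to 9 — 6 moves in all.
Check: all required cells visited; 6 ≤ 6 moves.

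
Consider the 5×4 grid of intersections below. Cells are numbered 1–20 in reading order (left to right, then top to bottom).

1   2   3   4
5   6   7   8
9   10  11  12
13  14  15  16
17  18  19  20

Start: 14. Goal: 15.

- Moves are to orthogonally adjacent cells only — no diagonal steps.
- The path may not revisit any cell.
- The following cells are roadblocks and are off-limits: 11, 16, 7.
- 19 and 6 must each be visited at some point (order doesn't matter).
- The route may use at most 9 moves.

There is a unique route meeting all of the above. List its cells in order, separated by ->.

14 -> 10 -> 6 -> 5 -> 9 -> 13 -> 17 -> 18 -> 19 -> 15

Any route must reach 19 and 6 and still end at 15 within 9 moves, so the order of the required stops is forced.
Route from 14: up 2 to 6, left 1 to 5, down 3 to 17, right 2 to 19, up 1 to 15 — 9 moves in all.
Check: all required cells visited; 9 ≤ 9 moves.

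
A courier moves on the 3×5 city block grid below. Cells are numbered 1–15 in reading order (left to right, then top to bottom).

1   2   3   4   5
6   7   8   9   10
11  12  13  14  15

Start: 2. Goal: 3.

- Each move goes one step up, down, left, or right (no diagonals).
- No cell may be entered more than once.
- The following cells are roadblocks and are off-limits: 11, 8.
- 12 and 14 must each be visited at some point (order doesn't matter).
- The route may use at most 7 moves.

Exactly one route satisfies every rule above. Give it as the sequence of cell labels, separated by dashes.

The budget equals the shortest possible length, so every move has to be on a shortest route through the required cells.
Route from 2: down 2 to 12, right 2 to 14, up 2 to 4, left 1 to 3 — 7 moves in all.
Check: all required cells visited; 7 ≤ 7 moves.

2 - 7 - 12 - 13 - 14 - 9 - 4 - 3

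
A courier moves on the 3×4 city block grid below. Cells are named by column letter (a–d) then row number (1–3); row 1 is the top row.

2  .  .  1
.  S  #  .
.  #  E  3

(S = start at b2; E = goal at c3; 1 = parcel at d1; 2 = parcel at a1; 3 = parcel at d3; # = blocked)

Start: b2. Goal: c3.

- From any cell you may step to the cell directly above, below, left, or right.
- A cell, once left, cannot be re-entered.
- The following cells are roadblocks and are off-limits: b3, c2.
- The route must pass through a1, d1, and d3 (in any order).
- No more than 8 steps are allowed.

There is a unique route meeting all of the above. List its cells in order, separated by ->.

b2 -> a2 -> a1 -> b1 -> c1 -> d1 -> d2 -> d3 -> c3

Any route must reach a1, d1, and d3 and still end at c3 within 8 moves, so the order of the required stops is forced.
Route from b2: left 1 to a2, up 1 to a1, right 3 to d1, down 2 to d3, left 1 to c3 — 8 moves in all.
Check: all required cells visited; 8 ≤ 8 moves.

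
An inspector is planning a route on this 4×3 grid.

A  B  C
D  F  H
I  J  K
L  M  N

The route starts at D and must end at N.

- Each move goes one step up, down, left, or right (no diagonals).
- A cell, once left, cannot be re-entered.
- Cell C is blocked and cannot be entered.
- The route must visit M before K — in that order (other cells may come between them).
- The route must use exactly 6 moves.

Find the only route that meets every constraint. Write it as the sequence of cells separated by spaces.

The waypoints must appear in the order M, K, with no cell reused.
Route from D: 2× down (reaching L), right to M, up to J, right to K, down to N — 6 moves in all.
Check: order respected (M at step 3, K at step 5); 6 moves as required.

D I L M J K N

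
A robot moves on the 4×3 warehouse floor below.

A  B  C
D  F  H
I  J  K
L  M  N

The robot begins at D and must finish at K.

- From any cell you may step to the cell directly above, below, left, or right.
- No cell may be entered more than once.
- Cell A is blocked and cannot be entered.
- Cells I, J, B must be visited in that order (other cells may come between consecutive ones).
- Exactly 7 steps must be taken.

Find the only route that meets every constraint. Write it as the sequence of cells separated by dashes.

D - I - J - F - B - C - H - K

The waypoints must appear in the order I, J, B, with no cell reused.
Route from D: down 1 to I, right 1 to J, up 2 to B, right 1 to C, down 2 to K — 7 moves in all.
Check: order respected (I at step 1, J at step 2, B at step 4); 7 moves as required.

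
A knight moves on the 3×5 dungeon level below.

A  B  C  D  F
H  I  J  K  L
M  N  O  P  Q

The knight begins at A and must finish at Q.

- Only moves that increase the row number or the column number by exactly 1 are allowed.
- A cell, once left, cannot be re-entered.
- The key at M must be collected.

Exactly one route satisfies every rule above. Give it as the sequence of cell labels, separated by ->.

Moves only go right or down, so the column and row indices never decrease.
Route from A: 2× down (reaching M), 4× right (reaching Q) — 6 moves in all.
Check: all required cells visited.

A -> H -> M -> N -> O -> P -> Q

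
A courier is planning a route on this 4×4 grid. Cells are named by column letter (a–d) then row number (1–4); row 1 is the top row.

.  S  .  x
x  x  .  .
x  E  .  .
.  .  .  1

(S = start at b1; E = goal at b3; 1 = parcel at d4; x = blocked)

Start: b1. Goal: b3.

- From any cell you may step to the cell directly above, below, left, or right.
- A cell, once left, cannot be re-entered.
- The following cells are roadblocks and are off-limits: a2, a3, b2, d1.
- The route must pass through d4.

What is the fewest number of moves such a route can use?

8

Any route passes through d4 somewhere between b1 and b3. Summing Manhattan distances along the two legs (b1 → d4 → b3) gives a lower bound of 5 + 3 = 8 moves.
A route of 8 moves achieves this: b1 → c1 → c2 → c3 → d3 → d4 → c4 → b4 → b3.
Since 8 matches the lower bound, it is optimal.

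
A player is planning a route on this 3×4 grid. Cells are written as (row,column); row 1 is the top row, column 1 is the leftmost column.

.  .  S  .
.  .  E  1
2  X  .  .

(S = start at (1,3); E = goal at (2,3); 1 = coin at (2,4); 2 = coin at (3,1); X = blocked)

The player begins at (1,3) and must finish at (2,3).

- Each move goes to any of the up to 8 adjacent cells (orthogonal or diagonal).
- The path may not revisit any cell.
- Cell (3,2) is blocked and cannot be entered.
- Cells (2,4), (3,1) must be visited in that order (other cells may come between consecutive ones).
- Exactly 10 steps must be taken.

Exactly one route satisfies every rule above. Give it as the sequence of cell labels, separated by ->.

(1,3) -> (1,4) -> (2,4) -> (3,4) -> (3,3) -> (2,2) -> (3,1) -> (2,1) -> (1,1) -> (1,2) -> (2,3)

The waypoints must appear in the order (2,4), (3,1), with no cell reused.
Route from (1,3): right 1 to (1,4), down 2 to (3,4), left 1 to (3,3), up-left 1 to (2,2), down-left 1 to (3,1), up 2 to (1,1), right 1 to (1,2), down-right 1 to (2,3) — 10 moves in all.
Check: order respected (1 at step 2, 2 at step 6); 10 moves as required.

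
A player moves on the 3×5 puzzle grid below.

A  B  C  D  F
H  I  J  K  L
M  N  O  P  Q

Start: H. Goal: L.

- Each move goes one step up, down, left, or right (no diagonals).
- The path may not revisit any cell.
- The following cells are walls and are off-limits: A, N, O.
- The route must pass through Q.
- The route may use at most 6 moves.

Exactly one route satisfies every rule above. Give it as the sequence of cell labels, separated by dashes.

H - I - J - K - P - Q - L

Any route must reach Q and still end at L within 6 moves, so the order of the required stops is forced.
Route from H: right 3 to K, down 1 to P, right 1 to Q, up 1 to L — 6 moves in all.
Check: all required cells visited; 6 ≤ 6 moves.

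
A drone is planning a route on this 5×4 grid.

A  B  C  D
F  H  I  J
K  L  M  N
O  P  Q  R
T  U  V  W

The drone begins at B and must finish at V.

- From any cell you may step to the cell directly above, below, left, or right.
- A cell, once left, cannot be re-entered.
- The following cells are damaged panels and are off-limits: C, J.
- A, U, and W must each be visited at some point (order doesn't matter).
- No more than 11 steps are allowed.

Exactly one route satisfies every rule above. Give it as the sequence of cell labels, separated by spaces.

The budget equals the shortest possible length, so every move has to be on a shortest route through the required cells.
Route from B: left to A, 4× down (reaching T), right to U, up to P, 2× right (reaching R), down to W, left to V — 11 moves in all.
Check: all required cells visited; 11 ≤ 11 moves.

B A F K O T U P Q R W V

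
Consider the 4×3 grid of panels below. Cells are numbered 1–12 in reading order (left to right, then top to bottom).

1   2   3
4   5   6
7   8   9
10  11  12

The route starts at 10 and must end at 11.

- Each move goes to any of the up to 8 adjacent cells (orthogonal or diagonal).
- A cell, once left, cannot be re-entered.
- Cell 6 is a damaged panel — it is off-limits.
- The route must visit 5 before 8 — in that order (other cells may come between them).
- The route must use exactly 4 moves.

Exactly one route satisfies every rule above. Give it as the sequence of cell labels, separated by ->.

10 -> 7 -> 5 -> 8 -> 11

The waypoints must appear in the order 5, 8, with no cell reused.
Route from 10: up 1 to 7, up-right 1 to 5, down 2 to 11 — 4 moves in all.
Check: order respected (5 at step 2, 8 at step 3); 4 moves as required.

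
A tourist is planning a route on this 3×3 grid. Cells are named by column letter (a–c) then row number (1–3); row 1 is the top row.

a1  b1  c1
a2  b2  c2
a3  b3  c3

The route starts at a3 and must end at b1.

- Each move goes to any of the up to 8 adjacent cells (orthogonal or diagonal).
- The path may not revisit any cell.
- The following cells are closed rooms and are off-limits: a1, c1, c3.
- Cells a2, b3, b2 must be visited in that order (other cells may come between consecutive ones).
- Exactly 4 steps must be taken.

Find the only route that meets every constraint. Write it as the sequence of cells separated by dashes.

a3 - a2 - b3 - b2 - b1

The waypoints must appear in the order a2, b3, b2, with no cell reused.
Route from a3: up to a2, down-right to b3, 2× up (reaching b1) — 4 moves in all.
Check: order respected (a2 at step 1, b3 at step 2, b2 at step 3); 4 moves as required.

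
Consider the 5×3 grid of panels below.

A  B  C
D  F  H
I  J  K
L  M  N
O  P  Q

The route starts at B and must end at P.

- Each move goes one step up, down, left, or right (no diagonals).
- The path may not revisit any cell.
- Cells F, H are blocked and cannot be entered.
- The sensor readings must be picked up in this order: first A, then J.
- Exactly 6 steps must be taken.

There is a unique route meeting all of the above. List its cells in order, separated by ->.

B -> A -> D -> I -> J -> M -> P

The waypoints must appear in the order A, J, with no cell reused.
Route from B: left 1 to A, down 2 to I, right 1 to J, down 2 to P — 6 moves in all.
Check: order respected (A at step 1, J at step 4); 6 moves as required.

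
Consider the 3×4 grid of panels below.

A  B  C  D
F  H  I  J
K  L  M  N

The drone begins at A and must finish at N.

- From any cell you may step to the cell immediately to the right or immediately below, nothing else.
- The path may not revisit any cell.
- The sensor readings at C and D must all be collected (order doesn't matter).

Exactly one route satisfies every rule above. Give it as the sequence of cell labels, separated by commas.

A, B, C, D, J, N

Moves only go right or down, so the column and row indices never decrease.
Route from A: 3× right (reaching D), 2× down (reaching N) — 5 moves in all.
Check: all required cells visited.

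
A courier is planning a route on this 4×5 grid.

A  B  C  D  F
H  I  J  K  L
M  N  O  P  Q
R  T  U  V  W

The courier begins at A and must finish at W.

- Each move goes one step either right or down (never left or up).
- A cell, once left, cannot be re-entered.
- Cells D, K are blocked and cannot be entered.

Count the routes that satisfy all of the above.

A right/down-only route from A to W makes exactly 3 down-moves and 4 right-moves in some order.
With no other constraints that would be C(7,3) = 35 routes.
Subtract routes through each blocked cell (inclusion–exclusion for overlaps): − through D: 4 − through K: 12 + through D&K: 3 → 22.
That gives 22 routes.

22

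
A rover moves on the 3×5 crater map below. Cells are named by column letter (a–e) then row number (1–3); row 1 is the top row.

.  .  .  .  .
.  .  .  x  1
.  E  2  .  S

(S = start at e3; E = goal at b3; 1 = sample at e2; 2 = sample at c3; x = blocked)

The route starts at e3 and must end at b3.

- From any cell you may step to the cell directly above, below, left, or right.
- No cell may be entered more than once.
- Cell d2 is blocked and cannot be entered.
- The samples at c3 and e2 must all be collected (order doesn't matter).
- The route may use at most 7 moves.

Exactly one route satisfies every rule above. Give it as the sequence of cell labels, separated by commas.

e3, e2, e1, d1, c1, c2, c3, b3

The 7-move cap with required stops at c3, e2 leaves no slack for detours.
Route from e3: 2× up (reaching e1), 2× left (reaching c1), 2× down (reaching c3), left to b3 — 7 moves in all.
Check: all required cells visited; 7 ≤ 7 moves.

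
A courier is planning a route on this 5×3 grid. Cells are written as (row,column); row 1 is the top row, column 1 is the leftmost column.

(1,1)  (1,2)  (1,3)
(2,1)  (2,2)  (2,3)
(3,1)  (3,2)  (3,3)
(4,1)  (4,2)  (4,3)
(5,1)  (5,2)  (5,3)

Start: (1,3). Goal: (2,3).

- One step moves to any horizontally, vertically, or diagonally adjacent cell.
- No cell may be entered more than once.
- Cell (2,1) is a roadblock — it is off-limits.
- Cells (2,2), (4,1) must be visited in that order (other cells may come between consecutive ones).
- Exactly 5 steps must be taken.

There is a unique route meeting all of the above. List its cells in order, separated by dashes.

The waypoints must appear in the order (2,2), (4,1), with no cell reused.
Route from (1,3): down-left 2 to (3,1), down 1 to (4,1), up-right 2 to (2,3) — 5 moves in all.
Check: order respected ((2,2) at step 1, (4,1) at step 3); 5 moves as required.

(1,3) - (2,2) - (3,1) - (4,1) - (3,2) - (2,3)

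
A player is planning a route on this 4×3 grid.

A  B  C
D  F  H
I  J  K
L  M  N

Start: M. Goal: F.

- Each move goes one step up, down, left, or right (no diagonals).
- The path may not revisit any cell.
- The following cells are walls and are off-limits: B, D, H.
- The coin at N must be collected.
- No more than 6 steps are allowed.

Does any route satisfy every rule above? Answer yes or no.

yes

One route that works: M → N → K → J → F.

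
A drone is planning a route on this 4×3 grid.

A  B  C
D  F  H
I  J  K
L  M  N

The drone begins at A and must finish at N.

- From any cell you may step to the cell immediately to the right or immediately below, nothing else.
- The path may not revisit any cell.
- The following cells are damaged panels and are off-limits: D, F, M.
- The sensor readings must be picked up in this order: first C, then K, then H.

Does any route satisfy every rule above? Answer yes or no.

H lies above K, so going from K to H would need an upward move — but moves only go right/down, so K cannot be visited before H.

no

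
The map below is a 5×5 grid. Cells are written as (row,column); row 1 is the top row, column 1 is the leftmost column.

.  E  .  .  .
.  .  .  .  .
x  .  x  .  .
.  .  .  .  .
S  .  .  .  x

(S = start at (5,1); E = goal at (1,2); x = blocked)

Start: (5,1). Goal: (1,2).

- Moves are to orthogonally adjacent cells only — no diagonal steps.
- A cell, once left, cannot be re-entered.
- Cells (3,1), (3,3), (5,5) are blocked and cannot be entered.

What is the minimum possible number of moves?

5

The Manhattan distance from (5,1) to (1,2) is |5−1| + |1−2| = 5, so at least 5 moves are needed.
A route of 5 moves achieves this: (5,1) → (4,1) → (4,2) → (3,2) → (2,2) → (1,2).
Since 5 matches the lower bound, it is optimal.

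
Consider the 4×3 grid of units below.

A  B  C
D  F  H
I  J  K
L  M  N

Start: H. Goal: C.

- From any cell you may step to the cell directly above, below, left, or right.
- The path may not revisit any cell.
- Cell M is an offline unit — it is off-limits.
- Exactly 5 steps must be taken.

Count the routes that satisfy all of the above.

Need simple routes of exactly 5 moves from H to C (Manhattan distance 1, so 2 moves are spent on a detour and 2 undoing it).
Enumerating: H K J F B C | H F D A B C.
That gives 2 routes.

2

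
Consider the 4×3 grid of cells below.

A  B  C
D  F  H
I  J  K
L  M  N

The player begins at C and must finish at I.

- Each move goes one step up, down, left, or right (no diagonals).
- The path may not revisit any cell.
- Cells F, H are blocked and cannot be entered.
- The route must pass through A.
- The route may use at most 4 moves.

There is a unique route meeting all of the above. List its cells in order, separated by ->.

Any route must reach A and still end at I within 4 moves, so the order of the required stops is forced.
Route from C: left 2 to A, down 2 to I — 4 moves in all.
Check: all required cells visited; 4 ≤ 4 moves.

C -> B -> A -> D -> I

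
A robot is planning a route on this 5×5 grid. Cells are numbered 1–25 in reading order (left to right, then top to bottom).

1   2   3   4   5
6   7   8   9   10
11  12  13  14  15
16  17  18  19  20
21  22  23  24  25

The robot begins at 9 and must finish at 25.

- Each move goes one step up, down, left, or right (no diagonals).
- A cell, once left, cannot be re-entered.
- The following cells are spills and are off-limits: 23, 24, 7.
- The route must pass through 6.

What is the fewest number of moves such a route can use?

Any route passes through 6 somewhere between 9 and 25. Summing Manhattan distances along the two legs (9 → 6 → 25) gives a lower bound of 3 + 7 = 10 moves.
That bound ignores the blocked cells. Measuring each leg by the fewest moves that actually steer around them (9→6: 5; 6→25: 7) raises the lower bound to 12.
A route of 12 moves exists: 9 → 4 → 3 → 2 → 1 → 6 → 11 → 16 → 17 → 18 → 19 → 20 → 25.
Since 12 matches that lower bound, it is optimal.

12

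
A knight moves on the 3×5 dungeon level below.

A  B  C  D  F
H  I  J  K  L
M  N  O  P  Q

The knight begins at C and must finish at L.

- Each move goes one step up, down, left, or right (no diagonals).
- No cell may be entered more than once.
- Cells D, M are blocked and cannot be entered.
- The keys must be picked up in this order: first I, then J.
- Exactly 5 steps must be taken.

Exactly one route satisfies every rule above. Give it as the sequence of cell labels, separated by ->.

The waypoints must appear in the order I, J, with no cell reused.
Route from C: left to B, down to I, 3× right (reaching L) — 5 moves in all.
Check: order respected (I at step 2, J at step 3); 5 moves as required.

C -> B -> I -> J -> K -> L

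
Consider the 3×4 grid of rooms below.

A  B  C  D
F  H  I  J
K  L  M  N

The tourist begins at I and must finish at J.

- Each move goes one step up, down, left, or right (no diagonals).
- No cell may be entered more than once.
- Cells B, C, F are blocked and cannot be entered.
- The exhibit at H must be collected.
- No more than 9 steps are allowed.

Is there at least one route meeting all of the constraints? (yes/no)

One route that works: I → H → L → M → N → J.

yes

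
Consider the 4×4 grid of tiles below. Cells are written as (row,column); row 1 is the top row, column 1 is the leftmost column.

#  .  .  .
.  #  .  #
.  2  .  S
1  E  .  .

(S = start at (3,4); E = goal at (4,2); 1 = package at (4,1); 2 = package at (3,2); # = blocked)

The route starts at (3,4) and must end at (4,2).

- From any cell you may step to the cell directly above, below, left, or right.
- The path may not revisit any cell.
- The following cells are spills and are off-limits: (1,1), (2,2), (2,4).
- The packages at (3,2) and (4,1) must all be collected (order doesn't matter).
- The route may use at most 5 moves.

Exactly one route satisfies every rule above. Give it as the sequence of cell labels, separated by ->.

The 5-move cap with required stops at (3,2), (4,1) leaves no slack for detours.
Route from (3,4): 3× left (reaching (3,1)), down to (4,1), right to (4,2) — 5 moves in all.
Check: all required cells visited; 5 ≤ 5 moves.

(3,4) -> (3,3) -> (3,2) -> (3,1) -> (4,1) -> (4,2)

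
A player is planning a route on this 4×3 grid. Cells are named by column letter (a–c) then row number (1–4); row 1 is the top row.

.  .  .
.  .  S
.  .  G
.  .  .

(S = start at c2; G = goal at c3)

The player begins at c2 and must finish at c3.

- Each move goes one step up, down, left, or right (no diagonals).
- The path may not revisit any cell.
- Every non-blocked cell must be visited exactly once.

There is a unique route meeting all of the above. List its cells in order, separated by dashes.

Need to visit all 12 open cells exactly once, starting at c2 and ending at c3.
Cell a4 has only two open neighbours (a3 and b4), so the path must pass straight through it: one of those is the cell it's entered from and the other is where it exits.
Route from c2: up 1 to c1, left 2 to a1, down 1 to a2, right 1 to b2, down 1 to b3, left 1 to a3, down 1 to a4, right 2 to c4, up 1 to c3 — 11 moves in all.
Check: all 12 open cells covered.

c2 - c1 - b1 - a1 - a2 - b2 - b3 - a3 - a4 - b4 - c4 - c3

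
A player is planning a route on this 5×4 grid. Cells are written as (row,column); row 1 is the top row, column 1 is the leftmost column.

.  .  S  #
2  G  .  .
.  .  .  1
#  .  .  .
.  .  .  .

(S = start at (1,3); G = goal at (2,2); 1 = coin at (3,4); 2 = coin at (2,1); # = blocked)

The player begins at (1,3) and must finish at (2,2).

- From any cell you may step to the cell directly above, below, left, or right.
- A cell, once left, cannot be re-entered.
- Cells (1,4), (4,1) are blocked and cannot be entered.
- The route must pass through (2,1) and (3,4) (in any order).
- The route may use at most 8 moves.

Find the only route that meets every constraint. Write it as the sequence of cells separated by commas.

(1,3), (2,3), (2,4), (3,4), (3,3), (3,2), (3,1), (2,1), (2,2)

Any route must reach (2,1) and (3,4) and still end at (2,2) within 8 moves, so the order of the required stops is forced.
Route from (1,3): down to (2,3), right to (2,4), down to (3,4), 3× left (reaching (3,1)), up to (2,1), right to (2,2) — 8 moves in all.
Check: all required cells visited; 8 ≤ 8 moves.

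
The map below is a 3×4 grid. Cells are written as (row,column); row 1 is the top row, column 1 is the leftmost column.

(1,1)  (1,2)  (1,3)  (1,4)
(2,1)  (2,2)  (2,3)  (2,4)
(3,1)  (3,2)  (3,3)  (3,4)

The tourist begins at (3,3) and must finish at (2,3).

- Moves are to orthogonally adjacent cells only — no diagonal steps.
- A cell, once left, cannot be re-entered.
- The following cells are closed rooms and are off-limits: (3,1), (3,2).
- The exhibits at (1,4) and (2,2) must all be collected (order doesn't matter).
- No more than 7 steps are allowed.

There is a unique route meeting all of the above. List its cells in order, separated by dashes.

(3,3) - (3,4) - (2,4) - (1,4) - (1,3) - (1,2) - (2,2) - (2,3)

The 7-move cap with required stops at (1,4), (2,2) leaves no slack for detours.
Route from (3,3): right to (3,4), 2× up (reaching (1,4)), 2× left (reaching (1,2)), down to (2,2), right to (2,3) — 7 moves in all.
Check: all required cells visited; 7 ≤ 7 moves.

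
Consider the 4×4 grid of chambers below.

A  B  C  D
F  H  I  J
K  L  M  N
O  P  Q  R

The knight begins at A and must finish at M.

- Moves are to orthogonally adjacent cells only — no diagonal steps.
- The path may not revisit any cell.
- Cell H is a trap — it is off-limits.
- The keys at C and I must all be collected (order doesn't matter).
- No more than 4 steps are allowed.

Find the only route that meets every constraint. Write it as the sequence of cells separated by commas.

A, B, C, I, M

The budget equals the shortest possible length, so every move has to be on a shortest route through the required cells.
Route from A: right 2 to C, down 2 to M — 4 moves in all.
Check: all required cells visited; 4 ≤ 4 moves.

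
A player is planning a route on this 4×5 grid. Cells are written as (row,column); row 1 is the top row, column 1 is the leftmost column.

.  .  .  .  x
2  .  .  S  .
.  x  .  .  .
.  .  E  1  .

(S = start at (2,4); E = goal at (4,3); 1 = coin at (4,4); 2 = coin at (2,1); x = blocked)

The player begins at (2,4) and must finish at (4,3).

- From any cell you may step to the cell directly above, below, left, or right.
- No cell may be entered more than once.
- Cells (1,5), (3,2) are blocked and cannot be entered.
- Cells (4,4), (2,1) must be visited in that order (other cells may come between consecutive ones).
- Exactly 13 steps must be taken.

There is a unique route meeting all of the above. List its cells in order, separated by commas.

The waypoints must appear in the order (4,4), (2,1), with no cell reused.
Route from (2,4): right 1 to (2,5), down 2 to (4,5), left 1 to (4,4), up 1 to (3,4), left 1 to (3,3), up 1 to (2,3), left 2 to (2,1), down 2 to (4,1), right 2 to (4,3) — 13 moves in all.
Check: order respected (1 at step 4, 2 at step 9); 13 moves as required.

(2,4), (2,5), (3,5), (4,5), (4,4), (3,4), (3,3), (2,3), (2,2), (2,1), (3,1), (4,1), (4,2), (4,3)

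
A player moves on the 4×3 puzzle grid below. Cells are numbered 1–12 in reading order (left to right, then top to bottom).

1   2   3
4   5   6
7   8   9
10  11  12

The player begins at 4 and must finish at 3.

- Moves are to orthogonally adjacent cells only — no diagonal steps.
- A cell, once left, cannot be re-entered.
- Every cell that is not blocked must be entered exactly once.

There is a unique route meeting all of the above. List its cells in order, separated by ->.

Need to visit all 12 open cells exactly once, starting at 4 and ending at 3.
Cell 1 has only two open neighbours (4 and 2), so the path must pass straight through it: one of those is the cell it's entered from and the other is where it exits.
Route from 4: up 1 to 1, right 1 to 2, down 2 to 8, left 1 to 7, down 1 to 10, right 2 to 12, up 3 to 3 — 11 moves in all.
Check: all 12 open cells covered.

4 -> 1 -> 2 -> 5 -> 8 -> 7 -> 10 -> 11 -> 12 -> 9 -> 6 -> 3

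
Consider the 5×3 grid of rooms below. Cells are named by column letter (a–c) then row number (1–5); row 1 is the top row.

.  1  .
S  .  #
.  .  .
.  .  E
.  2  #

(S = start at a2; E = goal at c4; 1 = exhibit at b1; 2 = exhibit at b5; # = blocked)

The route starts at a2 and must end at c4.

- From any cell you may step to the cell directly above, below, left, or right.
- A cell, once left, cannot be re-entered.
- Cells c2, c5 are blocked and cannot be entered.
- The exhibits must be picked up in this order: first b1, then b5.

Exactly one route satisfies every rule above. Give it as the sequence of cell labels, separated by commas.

The waypoints must appear in the order b1, b5, with no cell reused.
Route from a2: up to a1, right to b1, 2× down (reaching b3), left to a3, 2× down (reaching a5), right to b5, up to b4, right to c4 — 10 moves in all.
Check: order respected (1 at step 2, 2 at step 8).

a2, a1, b1, b2, b3, a3, a4, a5, b5, b4, c4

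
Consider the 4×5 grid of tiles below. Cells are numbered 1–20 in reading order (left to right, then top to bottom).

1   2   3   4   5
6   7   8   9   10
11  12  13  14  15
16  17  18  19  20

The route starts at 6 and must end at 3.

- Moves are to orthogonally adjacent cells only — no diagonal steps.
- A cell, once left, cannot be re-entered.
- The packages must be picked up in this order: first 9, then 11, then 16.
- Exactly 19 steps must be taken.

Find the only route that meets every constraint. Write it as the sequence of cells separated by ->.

The waypoints must appear in the order 9, 11, 16, with no cell reused.
Route from 6: up to 1, right to 2, down to 7, 2× right (reaching 9), down to 14, 3× left (reaching 11), down to 16, 4× right (reaching 20), 3× up (reaching 5), 2× left (reaching 3) — 19 moves in all.
Check: order respected (9 at step 5, 11 at step 9, 16 at step 10); 19 moves as required.

6 -> 1 -> 2 -> 7 -> 8 -> 9 -> 14 -> 13 -> 12 -> 11 -> 16 -> 17 -> 18 -> 19 -> 20 -> 15 -> 10 -> 5 -> 4 -> 3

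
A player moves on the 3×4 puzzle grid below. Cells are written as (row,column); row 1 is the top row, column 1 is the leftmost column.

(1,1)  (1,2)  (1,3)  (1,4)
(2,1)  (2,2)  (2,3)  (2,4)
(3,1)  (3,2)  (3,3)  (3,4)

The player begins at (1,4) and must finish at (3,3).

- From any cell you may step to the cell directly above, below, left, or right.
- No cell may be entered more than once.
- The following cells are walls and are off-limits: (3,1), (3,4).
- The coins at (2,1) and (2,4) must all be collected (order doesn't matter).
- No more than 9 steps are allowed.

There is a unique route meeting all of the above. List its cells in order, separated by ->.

(1,4) -> (2,4) -> (2,3) -> (1,3) -> (1,2) -> (1,1) -> (2,1) -> (2,2) -> (3,2) -> (3,3)

The budget equals the shortest possible length, so every move has to be on a shortest route through the required cells.
Route from (1,4): down 1 to (2,4), left 1 to (2,3), up 1 to (1,3), left 2 to (1,1), down 1 to (2,1), right 1 to (2,2), down 1 to (3,2), right 1 to (3,3) — 9 moves in all.
Check: all required cells visited; 9 ≤ 9 moves.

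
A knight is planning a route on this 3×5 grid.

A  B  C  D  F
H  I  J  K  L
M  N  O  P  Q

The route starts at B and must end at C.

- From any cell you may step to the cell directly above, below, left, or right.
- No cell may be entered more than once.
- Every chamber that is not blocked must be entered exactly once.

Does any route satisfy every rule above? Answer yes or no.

no

Colour the cells like a checkerboard: each orthogonal step flips colour, so a Hamiltonian route alternates colours. Here there are 8 cells of one colour and 7 of the other, with start on the opposite colour to the goal — the counts and endpoints can't be arranged into an alternating sequence of length 15, so no Hamiltonian route exists.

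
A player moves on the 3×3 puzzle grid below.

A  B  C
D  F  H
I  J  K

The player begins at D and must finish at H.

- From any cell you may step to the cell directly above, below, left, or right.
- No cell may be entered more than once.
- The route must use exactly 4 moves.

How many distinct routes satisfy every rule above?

6

Need simple routes of exactly 4 moves from D to H (Manhattan distance 2, so 1 moves are spent on a detour and 1 undoing it).
Enumerating: D A B F H | D A B C H | D I J F H | D I J K H | D F B C H | D F J K H.
That gives 6 routes.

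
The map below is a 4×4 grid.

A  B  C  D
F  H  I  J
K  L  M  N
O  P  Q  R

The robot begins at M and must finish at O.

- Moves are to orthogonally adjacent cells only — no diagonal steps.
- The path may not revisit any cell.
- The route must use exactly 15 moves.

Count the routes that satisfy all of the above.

8

Need simple routes of exactly 15 moves from M to O (Manhattan distance 3, so 6 moves are spent on a detour and 6 undoing it).
Enumerating: M I C D J N R Q P L H B A F K O | M I H L P Q R N J D C B A F K O | M I H L K F A B C D J N R Q P O | M I H F A B C D J N R Q P L K O | M Q R N J D C I H B A F K L P O | M L P Q R N J D C I H B A F K O | M L K F A B H I C D J N R Q P O | M N R Q P L H I J D C B A F K O.
That gives 8 routes.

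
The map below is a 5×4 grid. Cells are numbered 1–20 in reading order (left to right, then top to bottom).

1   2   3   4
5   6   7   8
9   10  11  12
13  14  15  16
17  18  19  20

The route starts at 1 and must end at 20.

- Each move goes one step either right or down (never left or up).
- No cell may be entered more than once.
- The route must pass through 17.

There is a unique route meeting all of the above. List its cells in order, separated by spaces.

Moves only go right or down, so the column and row indices never decrease.
Route from 1: down 4 to 17, right 3 to 20 — 7 moves in all.
Check: all required cells visited.

1 5 9 13 17 18 19 20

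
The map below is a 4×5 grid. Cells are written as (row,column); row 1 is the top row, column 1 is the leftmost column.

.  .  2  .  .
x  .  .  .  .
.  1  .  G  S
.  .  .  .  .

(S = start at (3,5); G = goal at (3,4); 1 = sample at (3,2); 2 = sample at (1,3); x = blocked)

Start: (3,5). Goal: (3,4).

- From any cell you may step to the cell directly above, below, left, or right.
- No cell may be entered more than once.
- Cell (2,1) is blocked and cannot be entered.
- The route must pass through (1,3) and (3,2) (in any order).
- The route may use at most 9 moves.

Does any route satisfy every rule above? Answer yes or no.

One route that works: (3,5) → (2,5) → (1,5) → (1,4) → (1,3) → (2,3) → (2,2) → (3,2) → (3,3) → (3,4).

yes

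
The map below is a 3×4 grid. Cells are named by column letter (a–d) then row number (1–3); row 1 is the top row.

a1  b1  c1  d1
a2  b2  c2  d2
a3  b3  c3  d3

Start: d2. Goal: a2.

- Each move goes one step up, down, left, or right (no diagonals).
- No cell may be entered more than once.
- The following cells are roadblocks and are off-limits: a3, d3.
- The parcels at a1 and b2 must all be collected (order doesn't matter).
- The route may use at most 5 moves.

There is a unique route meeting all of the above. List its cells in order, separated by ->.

Any route must reach a1 and b2 and still end at a2 within 5 moves, so the order of the required stops is forced.
Route from d2: 2× left (reaching b2), up to b1, left to a1, down to a2 — 5 moves in all.
Check: all required cells visited; 5 ≤ 5 moves.

d2 -> c2 -> b2 -> b1 -> a1 -> a2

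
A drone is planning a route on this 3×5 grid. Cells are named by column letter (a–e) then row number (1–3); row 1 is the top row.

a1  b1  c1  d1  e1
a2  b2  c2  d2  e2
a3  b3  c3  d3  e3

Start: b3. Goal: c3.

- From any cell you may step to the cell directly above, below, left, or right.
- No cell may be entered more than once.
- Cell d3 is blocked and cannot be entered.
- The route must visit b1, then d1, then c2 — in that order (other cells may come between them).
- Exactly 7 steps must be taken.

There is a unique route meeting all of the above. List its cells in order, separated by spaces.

The waypoints must appear in the order b1, d1, c2, with no cell reused.
Route from b3: up 2 to b1, right 2 to d1, down 1 to d2, left 1 to c2, down 1 to c3 — 7 moves in all.
Check: order respected (b1 at step 2, d1 at step 4, c2 at step 6); 7 moves as required.

b3 b2 b1 c1 d1 d2 c2 c3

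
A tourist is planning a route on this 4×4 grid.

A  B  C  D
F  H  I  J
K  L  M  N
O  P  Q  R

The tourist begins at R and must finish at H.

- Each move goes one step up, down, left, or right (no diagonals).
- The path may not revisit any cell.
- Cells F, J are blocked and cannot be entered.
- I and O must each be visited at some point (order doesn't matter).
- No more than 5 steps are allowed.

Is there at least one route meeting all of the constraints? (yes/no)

no

Even ignoring the no-revisit rule, getting from R to H, taking the cheapest ordering R → O → I → H needs at least 3 + 4 + 1 = 8 moves (Manhattan distance per leg), which exceeds the 5-move limit.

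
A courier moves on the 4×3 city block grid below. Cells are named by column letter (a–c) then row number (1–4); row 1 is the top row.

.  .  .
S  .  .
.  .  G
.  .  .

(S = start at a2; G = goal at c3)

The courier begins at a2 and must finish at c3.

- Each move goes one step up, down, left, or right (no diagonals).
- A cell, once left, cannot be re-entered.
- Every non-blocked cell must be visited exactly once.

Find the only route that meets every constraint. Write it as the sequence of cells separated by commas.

a2, a1, b1, c1, c2, b2, b3, a3, a4, b4, c4, c3

Need to visit all 12 open cells exactly once, starting at a2 and ending at c3.
Cell c4 has only two open neighbours (c3 and b4), so the path must pass straight through it: one of those is the cell it's entered from and the other is where it exits.
Route from a2: up 1 to a1, right 2 to c1, down 1 to c2, left 1 to b2, down 1 to b3, left 1 to a3, down 1 to a4, right 2 to c4, up 1 to c3 — 11 moves in all.
Check: all 12 open cells covered.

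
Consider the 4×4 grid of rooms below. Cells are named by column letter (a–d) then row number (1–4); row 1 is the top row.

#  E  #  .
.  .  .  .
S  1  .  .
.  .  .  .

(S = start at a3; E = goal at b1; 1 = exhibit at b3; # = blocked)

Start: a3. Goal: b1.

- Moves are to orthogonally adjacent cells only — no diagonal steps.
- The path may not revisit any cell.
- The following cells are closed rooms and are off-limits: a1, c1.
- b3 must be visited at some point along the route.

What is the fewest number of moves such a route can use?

Any route passes through b3 somewhere between a3 and b1. Summing Manhattan distances along the two legs (a3 → b3 → b1) gives a lower bound of 1 + 2 = 3 moves.
A route of 3 moves achieves this: a3 → b3 → b2 → b1.
Since 3 matches the lower bound, it is optimal.

3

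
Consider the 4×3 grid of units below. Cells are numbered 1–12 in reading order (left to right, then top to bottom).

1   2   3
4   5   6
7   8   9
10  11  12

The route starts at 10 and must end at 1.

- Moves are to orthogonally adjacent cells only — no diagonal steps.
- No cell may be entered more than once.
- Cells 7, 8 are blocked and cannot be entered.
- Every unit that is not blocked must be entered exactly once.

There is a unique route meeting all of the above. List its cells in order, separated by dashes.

Need to visit all 10 open cells exactly once, starting at 10 and ending at 1.
Route from 10: 2× right (reaching 12), 3× up (reaching 3), left to 2, down to 5, left to 4, up to 1 — 9 moves in all.
Check: all 10 open cells covered.

10 - 11 - 12 - 9 - 6 - 3 - 2 - 5 - 4 - 1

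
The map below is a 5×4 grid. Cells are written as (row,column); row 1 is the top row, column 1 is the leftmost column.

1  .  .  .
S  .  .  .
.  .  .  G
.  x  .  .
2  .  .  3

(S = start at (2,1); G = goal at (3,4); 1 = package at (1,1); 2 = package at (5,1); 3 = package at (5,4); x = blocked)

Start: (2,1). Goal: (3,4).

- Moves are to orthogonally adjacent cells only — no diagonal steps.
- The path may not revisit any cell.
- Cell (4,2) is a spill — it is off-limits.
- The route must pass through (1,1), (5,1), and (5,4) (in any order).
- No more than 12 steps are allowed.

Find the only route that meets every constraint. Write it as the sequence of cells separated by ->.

Any route must reach (1,1), (5,1), and (5,4) and still end at (3,4) within 12 moves, so the order of the required stops is forced.
Route from (2,1): up 1 to (1,1), right 1 to (1,2), down 2 to (3,2), left 1 to (3,1), down 2 to (5,1), right 3 to (5,4), up 2 to (3,4) — 12 moves in all.
Check: all required cells visited; 12 ≤ 12 moves.

(2,1) -> (1,1) -> (1,2) -> (2,2) -> (3,2) -> (3,1) -> (4,1) -> (5,1) -> (5,2) -> (5,3) -> (5,4) -> (4,4) -> (3,4)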